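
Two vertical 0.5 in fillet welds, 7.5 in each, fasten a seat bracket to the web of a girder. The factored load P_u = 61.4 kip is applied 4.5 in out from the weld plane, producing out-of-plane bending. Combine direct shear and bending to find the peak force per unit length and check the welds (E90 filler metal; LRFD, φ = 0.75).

f_max ≈ 15.3 kip/in; NOT adequate

E90XX → F_EXX = 90 ksi.
L_w = 2 × 7.5 = 15 in; section modulus (unit throat) S = 2 × L²/6 = 18.75 in².
Direct shear f_v = P/L_w = 61.4/15 = 4.093 kip/in.
Moment M = P × e = 61.4 × 4.5 = 276.3 kip·in; bending f_b = M/S = 14.74 kip/in.
f_max = √(f_v² + f_b²) = √(4.093² + 14.74²) = 15.29 kip/in.
φr_n = 0.75 × 0.6 × 90 × (0.707 × 0.5) = 14.32 kip/in → NOT adequate.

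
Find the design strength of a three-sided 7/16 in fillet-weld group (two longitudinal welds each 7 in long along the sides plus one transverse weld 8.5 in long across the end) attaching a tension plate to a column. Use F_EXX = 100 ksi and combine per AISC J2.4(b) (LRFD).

t_e = 0.707 × 0.4375 = 0.3093 in.
R_nwl = 0.6 × 100 × 0.3093 × 14 = 259.8 kip (longitudinal, 2 welds).
R_nwt = 0.6 × 100 × 0.3093 × 8.5 = 157.7 kip (transverse, base value).
(i) R_nwl + R_nwt = 417.6 kip; (ii) 0.85 R_nwl + 1.5 R_nwt = 457.5 kip.
R_n = max = 457.5 kip [governs: (ii)]; φR_n = 343.1 kip.

φR_n ≈ 343 kip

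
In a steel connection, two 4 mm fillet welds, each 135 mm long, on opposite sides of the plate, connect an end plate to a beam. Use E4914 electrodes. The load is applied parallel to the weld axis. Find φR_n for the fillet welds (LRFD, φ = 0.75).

E49XX → F_EXX = 490 MPa.
Effective throat t_e = 0.707 × 4 = 2.828 mm.
Total length L = 270 mm; A_we = 2.828 × 270 = 763.6 mm².
F_nw = 0.6 F_EXX = 0.6 × 490 = 294 MPa.
φR_n = 0.75 × 294 × 763.6 × 10⁻³ = 168.4 kN.

φR_n ≈ 168 kN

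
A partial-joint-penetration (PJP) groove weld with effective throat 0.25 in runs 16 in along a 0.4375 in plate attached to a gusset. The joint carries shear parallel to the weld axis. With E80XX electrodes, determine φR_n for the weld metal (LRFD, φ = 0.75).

E80XX → F_EXX = 80 ksi.
Effective throat (given) t_e = 0.25 in.
A_we = 0.25 × 16 = 4 in².
F_nw = 0.6 F_EXX = 48 ksi.
φR_n = 0.75 × 48 × 4 = 144 kip.

φR_n ≈ 144 kip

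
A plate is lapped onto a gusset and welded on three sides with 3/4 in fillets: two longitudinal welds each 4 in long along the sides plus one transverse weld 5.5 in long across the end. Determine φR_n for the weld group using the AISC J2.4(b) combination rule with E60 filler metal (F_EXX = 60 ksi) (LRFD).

t_e = 0.707 × 0.75 = 0.5302 in.
R_nwl = 0.6 × 60 × 0.5302 × 8 = 152.7 kips (longitudinal, 2 welds).
R_nwt = 0.6 × 60 × 0.5302 × 5.5 = 105 kips (transverse, base value).
(i) R_nwl + R_nwt = 257.7 kips; (ii) 0.85 R_nwl + 1.5 R_nwt = 287.3 kips.
R_n = max = 287.3 kips [governs: (ii)]; φR_n = 215.5 kips.

φR_n ≈ 215 kips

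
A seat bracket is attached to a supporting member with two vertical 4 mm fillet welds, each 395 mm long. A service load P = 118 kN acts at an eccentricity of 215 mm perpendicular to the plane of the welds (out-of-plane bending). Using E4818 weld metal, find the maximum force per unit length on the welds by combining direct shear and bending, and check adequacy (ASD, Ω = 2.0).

E48XX → F_EXX = 480 MPa.
L_w = 2 × 395 = 790 mm; section modulus (unit throat) S = 2 × L²/6 = 52010 mm².
Direct shear f_v = P/L_w = 118×10³/790 = 149.4 N/mm.
Moment M = P × e = 118×10³ × 215 = 25370000 N·mm; bending f_b = M/S = 487.8 N/mm.
f_max = √(f_v² + f_b²) = √(149.4² + 487.8²) = 510.2 N/mm.
r_n/Ω = (1/2.0) × 0.6 × 480 × (0.707 × 4) = 407.2 N/mm → NOT adequate.

f_max ≈ 510 N/mm; NOT adequate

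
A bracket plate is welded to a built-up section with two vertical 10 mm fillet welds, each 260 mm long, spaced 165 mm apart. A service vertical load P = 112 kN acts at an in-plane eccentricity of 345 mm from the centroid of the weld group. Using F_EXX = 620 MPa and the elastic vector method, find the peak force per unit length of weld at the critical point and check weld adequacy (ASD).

f_max ≈ 1050 N/mm; adequate

Total weld length L_w = 520 mm. Treat welds as unit-width lines.
Polar moment about centroid: J = 2[d³/12 + d(b/2)²] = 2[260³/12 + 260×82.5²] = 6469000 mm³.
Direct shear f_v = P/L_w = 112×10³ / 520 = 215.4 N/mm (vertical).
Torsion M = P·e = 112×10³ × 345 = 38640000 N·mm.
Critical point at (x, y) = (82.5, 130) from centroid. f_tx = M·y/J = 776.6 N/mm; f_ty = M·x/J = 492.8 N/mm.
Resultant f_max = √[f_tx² + (f_v + f_ty)²] = √[776.6² + (215.4 + 492.8)²] = 1051 N/mm.
Capacity per unit length: r_n/Ω = (1/2.0) × 0.6 × 620 × (0.707 × 10) = 1315 N/mm.
1051 ≤ 1315 → adequate.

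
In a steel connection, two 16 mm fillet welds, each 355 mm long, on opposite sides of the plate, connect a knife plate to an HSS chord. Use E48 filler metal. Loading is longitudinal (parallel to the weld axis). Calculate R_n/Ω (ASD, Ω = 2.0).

R_n/Ω ≈ 1160 kN

E48XX → F_EXX = 480 MPa.
Effective throat t_e = 0.707 × 16 = 11.31 mm.
Total length L = 710 mm; A_we = 11.31 × 710 = 8032 mm².
F_nw = 0.6 F_EXX = 0.6 × 480 = 288 MPa.
R_n = 288 × 8032 × 10⁻³ = 2313 kN; R_n/Ω = 2313/2.0 = 1157 kN.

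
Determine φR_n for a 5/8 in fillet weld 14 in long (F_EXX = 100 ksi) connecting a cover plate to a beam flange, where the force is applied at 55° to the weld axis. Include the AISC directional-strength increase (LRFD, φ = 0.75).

φR_n ≈ 382 kips

t_e = 0.707 × 0.625 = 0.4419 in; A_we = 0.4419 × 14 = 6.186 in².
Directional factor: 1.0 + 0.5 sin^1.5(55°) = 1.371.
F_nw = 0.6 × 100 × 1.371 = 82.24 ksi.
φR_n = 0.75 × 82.24 × 6.186 = 381.6 kips.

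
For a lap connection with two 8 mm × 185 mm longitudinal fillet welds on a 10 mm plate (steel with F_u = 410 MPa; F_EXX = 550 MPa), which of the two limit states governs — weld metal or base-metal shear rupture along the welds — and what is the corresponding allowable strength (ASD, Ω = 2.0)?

R_n/Ω ≈ 345 kN (weld metal governs)

t_e = 0.707 × 8 = 5.656 mm; L = 370 mm.
Weld metal: R_n/Ω = (1/2.0) × 0.6 × 550 × 5.656 × 370 × 10⁻³ = 345.3 kN.
Base metal (shear rupture): R_n/Ω = (1/2.0) × 0.6 × 410 × 10 × 370 × 10⁻³ = 455.1 kN.
Governing: weld metal.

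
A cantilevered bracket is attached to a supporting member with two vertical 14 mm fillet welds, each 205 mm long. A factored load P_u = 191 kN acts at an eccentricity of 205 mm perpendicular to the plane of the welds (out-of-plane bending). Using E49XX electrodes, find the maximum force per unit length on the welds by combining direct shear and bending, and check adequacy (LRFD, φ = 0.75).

E49XX → F_EXX = 490 MPa.
L_w = 2 × 205 = 410 mm; section modulus (unit throat) S = 2 × L²/6 = 14010 mm².
Direct shear f_v = P/L_w = 191×10³/410 = 465.9 N/mm.
Moment M = P × e = 191×10³ × 205 = 39155000 N·mm; bending f_b = M/S = 2795 N/mm.
f_max = √(f_v² + f_b²) = √(465.9² + 2795²) = 2834 N/mm.
φr_n = 0.75 × 0.6 × 490 × (0.707 × 14) = 2183 N/mm → NOT adequate.

f_max ≈ 2830 N/mm; NOT adequate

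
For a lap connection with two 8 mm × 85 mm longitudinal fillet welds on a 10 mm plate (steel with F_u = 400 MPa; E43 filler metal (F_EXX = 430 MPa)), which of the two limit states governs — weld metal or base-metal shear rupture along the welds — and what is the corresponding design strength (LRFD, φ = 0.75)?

φR_n ≈ 186 kN (weld metal governs)

t_e = 0.707 × 8 = 5.656 mm; L = 170 mm.
Weld metal: φR_n = 0.75 × 0.6 × 430 × 5.656 × 170 × 10⁻³ = 186.1 kN.
Base metal (shear rupture): φR_n = 0.75 × 0.6 × 400 × 10 × 170 × 10⁻³ = 306 kN.
Governing: weld metal.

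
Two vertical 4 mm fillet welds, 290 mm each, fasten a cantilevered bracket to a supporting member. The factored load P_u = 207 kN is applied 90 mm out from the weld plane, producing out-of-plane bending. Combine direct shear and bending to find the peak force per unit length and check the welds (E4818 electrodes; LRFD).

E48XX → F_EXX = 480 MPa.
L_w = 2 × 290 = 580 mm; section modulus (unit throat) S = 2 × L²/6 = 28030 mm².
Direct shear f_v = P/L_w = 207×10³/580 = 356.9 N/mm.
Moment M = P × e = 207×10³ × 90 = 18630000 N·mm; bending f_b = M/S = 664.6 N/mm.
f_max = √(f_v² + f_b²) = √(356.9² + 664.6²) = 754.3 N/mm.
φr_n = 0.75 × 0.6 × 480 × (0.707 × 4) = 610.8 N/mm → NOT adequate.

f_max ≈ 754 N/mm; NOT adequate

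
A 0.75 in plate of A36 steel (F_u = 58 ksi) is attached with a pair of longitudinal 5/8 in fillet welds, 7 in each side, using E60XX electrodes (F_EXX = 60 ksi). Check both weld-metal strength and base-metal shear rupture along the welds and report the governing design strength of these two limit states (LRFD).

φR_n ≈ 167 kip (weld metal governs)

t_e = 0.707 × 0.625 = 0.4419 in; L = 14 in.
Weld metal: φR_n = 0.75 × 0.6 × 60 × 0.4419 × 14 = 167 kip.
Base metal (shear rupture): φR_n = 0.75 × 0.6 × 58 × 0.75 × 14 = 274 kip.
Governing: weld metal.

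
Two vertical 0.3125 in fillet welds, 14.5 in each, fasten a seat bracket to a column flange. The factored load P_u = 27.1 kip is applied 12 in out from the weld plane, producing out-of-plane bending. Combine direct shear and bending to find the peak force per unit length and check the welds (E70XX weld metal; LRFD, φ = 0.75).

E70XX → F_EXX = 70 ksi.
L_w = 2 × 14.5 = 29 in; section modulus (unit throat) S = 2 × L²/6 = 70.08 in².
Direct shear f_v = P/L_w = 27.1/29 = 0.9345 kip/in.
Moment M = P × e = 27.1 × 12 = 325.2 kip·in; bending f_b = M/S = 4.64 kip/in.
f_max = √(f_v² + f_b²) = √(0.9345² + 4.64²) = 4.733 kip/in.
φr_n = 0.75 × 0.6 × 70 × (0.707 × 0.3125) = 6.96 kip/in → adequate.

f_max ≈ 4.73 kip/in; adequate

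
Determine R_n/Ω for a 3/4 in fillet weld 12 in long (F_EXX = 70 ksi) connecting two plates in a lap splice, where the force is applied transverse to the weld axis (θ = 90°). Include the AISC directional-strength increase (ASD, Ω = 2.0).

t_e = 0.707 × 0.75 = 0.5302 in; A_we = 0.5302 × 12 = 6.363 in².
Directional factor: 1.0 + 0.5 sin^1.5(90°) = 1.5.
F_nw = 0.6 × 70 × 1.5 = 63 ksi.
R_n/Ω = (63 × 6.363) / 2.0 = 200.4 kips.

R_n/Ω ≈ 200 kips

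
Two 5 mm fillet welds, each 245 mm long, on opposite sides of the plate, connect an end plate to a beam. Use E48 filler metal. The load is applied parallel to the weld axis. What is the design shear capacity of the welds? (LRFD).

E48XX → F_EXX = 480 MPa.
Effective throat t_e = 0.707 × 5 = 3.535 mm.
Total length L = 490 mm; A_we = 3.535 × 490 = 1732 mm².
F_nw = 0.6 F_EXX = 0.6 × 480 = 288 MPa.
φR_n = 0.75 × 288 × 1732 × 10⁻³ = 374.1 kN.

φR_n ≈ 374 kN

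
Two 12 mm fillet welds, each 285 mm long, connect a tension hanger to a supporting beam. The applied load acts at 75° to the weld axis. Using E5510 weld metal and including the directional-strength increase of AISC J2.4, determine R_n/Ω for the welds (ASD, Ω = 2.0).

E55XX → F_EXX = 550 MPa.
t_e = 0.707 × 12 = 8.484 mm; A_we = 8.484 × 570 = 4836 mm².
Directional factor: 1.0 + 0.5 sin^1.5(75°) = 1.475.
F_nw = 0.6 × 550 × 1.475 = 486.6 MPa.
R_n/Ω = (486.6 × 4836) / 2.0 × 10⁻³ = 1177 kN.

R_n/Ω ≈ 1180 kN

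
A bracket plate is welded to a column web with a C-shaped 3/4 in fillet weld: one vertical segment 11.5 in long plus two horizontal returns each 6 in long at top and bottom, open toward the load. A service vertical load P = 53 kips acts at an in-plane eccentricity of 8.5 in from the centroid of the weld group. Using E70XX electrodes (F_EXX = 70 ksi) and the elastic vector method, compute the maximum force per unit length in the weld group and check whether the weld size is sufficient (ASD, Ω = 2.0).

Total weld length L_w = 23.5 in. Treat welds as unit-width lines.
Centroid: x̄ = 2×6×3 / 23.5 = 1.532 in from the vertical weld.
Polar moment about centroid: J = I_x + I_y = [11.5³/12 + 2×6×5.75²] + [11.5×1.532² + 2(6³/12 + 6×1.468²)] = 612.3 in³.
Direct shear f_v = P/L_w = 53 / 23.5 = 2.255 kip/in (vertical).
Torsion M = P·e = 53 × 8.5 = 450.5 kip·in.
Critical point at (x, y) = (4.468, 5.75) from centroid. f_tx = M·y/J = 4.23 kip/in; f_ty = M·x/J = 3.287 kip/in.
Resultant f_max = √[f_tx² + (f_v + f_ty)²] = √[4.23² + (2.255 + 3.287)²] = 6.972 kip/in.
Capacity per unit length: r_n/Ω = (1/2.0) × 0.6 × 70 × (0.707 × 0.75) = 11.14 kip/in.
6.972 ≤ 11.14 → adequate.

f_max ≈ 6.97 kip/in; adequate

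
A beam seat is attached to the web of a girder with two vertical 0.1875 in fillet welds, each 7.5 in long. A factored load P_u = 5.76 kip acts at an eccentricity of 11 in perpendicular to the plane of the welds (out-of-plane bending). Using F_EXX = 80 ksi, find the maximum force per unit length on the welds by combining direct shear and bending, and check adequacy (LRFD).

L_w = 2 × 7.5 = 15 in; section modulus (unit throat) S = 2 × L²/6 = 18.75 in².
Direct shear f_v = P/L_w = 5.76/15 = 0.384 kip/in.
Moment M = P × e = 5.76 × 11 = 63.36 kip·in; bending f_b = M/S = 3.379 kip/in.
f_max = √(f_v² + f_b²) = √(0.384² + 3.379²) = 3.401 kip/in.
φr_n = 0.75 × 0.6 × 80 × (0.707 × 0.1875) = 4.772 kip/in → adequate.

f_max ≈ 3.4 kip/in; adequate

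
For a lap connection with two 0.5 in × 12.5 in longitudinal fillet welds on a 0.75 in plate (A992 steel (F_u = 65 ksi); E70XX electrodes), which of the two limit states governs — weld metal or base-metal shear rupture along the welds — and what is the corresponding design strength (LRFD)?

φR_n ≈ 278 kips (weld metal governs)

E70XX → F_EXX = 70 ksi.
t_e = 0.707 × 0.5 = 0.3535 in; L = 25 in.
Weld metal: φR_n = 0.75 × 0.6 × 70 × 0.3535 × 25 = 278.4 kips.
Base metal (shear rupture): φR_n = 0.75 × 0.6 × 65 × 0.75 × 25 = 548.4 kips.
Governing: weld metal.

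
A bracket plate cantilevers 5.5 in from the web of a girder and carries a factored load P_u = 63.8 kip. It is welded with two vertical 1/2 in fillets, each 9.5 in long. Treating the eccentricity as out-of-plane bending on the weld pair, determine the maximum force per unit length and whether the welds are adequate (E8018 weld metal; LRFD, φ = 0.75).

f_max ≈ 12.1 kip/in; adequate

E80XX → F_EXX = 80 ksi.
L_w = 2 × 9.5 = 19 in; section modulus (unit throat) S = 2 × L²/6 = 30.08 in².
Direct shear f_v = P/L_w = 63.8/19 = 3.358 kip/in.
Moment M = P × e = 63.8 × 5.5 = 350.9 kip·in; bending f_b = M/S = 11.66 kip/in.
f_max = √(f_v² + f_b²) = √(3.358² + 11.66²) = 12.14 kip/in.
φr_n = 0.75 × 0.6 × 80 × (0.707 × 0.5) = 12.73 kip/in → adequate.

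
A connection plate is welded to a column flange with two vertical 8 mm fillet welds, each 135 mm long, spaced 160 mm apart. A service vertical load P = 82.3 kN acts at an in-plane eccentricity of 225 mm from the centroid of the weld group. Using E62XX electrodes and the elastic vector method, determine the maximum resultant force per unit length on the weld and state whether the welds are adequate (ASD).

f_max ≈ 1160 N/mm; NOT adequate

E62XX → F_EXX = 620 MPa.
Total weld length L_w = 270 mm. Treat welds as unit-width lines.
Polar moment about centroid: J = 2[d³/12 + d(b/2)²] = 2[135³/12 + 135×80²] = 2138000 mm³.
Direct shear f_v = P/L_w = 82.3×10³ / 270 = 304.8 N/mm (vertical).
Torsion M = P·e = 82.3×10³ × 225 = 18518000 N·mm.
Critical point at (x, y) = (80, 67.5) from centroid. f_tx = M·y/J = 584.6 N/mm; f_ty = M·x/J = 692.9 N/mm.
Resultant f_max = √[f_tx² + (f_v + f_ty)²] = √[584.6² + (304.8 + 692.9)²] = 1156 N/mm.
Capacity per unit length: r_n/Ω = (1/2.0) × 0.6 × 620 × (0.707 × 8) = 1052 N/mm.
1156 > 1052 → NOT adequate.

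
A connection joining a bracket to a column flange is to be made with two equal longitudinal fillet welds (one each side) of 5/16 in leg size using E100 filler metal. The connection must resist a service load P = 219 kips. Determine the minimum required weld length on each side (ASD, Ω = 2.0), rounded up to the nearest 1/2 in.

E100XX → F_EXX = 100 ksi.
Throat t_e = 0.707 × 0.3125 = 0.2209 in.
r_n/Ω = (0.6 × 100 × 0.2209) / 2.0 = 6.628 kip/in.
L_req = P / (r_n/Ω) = 219 / 6.628 = 33.04 in total.
Per side: 33.04 / 2 = 16.52 in.
Round up → use L = 17 in on each side.

L = 17 in on each side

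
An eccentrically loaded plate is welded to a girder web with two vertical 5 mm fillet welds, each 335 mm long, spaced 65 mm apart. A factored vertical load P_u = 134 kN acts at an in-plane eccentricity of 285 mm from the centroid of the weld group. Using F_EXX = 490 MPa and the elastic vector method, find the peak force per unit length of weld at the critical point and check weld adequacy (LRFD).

Total weld length L_w = 670 mm. Treat welds as unit-width lines.
Polar moment about centroid: J = 2[d³/12 + d(b/2)²] = 2[335³/12 + 335×32.5²] = 6974000 mm³.
Direct shear f_v = P/L_w = 134×10³ / 670 = 200 N/mm (vertical).
Torsion M = P·e = 134×10³ × 285 = 38190000 N·mm.
Critical point at (x, y) = (32.5, 167.5) from centroid. f_tx = M·y/J = 917.3 N/mm; f_ty = M·x/J = 178 N/mm.
Resultant f_max = √[f_tx² + (f_v + f_ty)²] = √[917.3² + (200 + 178)²] = 992.1 N/mm.
Capacity per unit length: φr_n = 0.75 × 0.6 × 490 × (0.707 × 5) = 779.5 N/mm.
992.1 > 779.5 → NOT adequate.

f_max ≈ 992 N/mm; NOT adequate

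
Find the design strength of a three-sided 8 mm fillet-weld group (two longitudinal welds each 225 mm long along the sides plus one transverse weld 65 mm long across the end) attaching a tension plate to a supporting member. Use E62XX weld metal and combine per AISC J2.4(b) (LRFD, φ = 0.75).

E62XX → F_EXX = 620 MPa.
t_e = 0.707 × 8 = 5.656 mm.
R_nwl = 0.6 × 620 × 5.656 × 450 × 10⁻³ = 946.8 kN (longitudinal, 2 welds).
R_nwt = 0.6 × 620 × 5.656 × 65 × 10⁻³ = 136.8 kN (transverse, base value).
(i) R_nwl + R_nwt = 1084 kN; (ii) 0.85 R_nwl + 1.5 R_nwt = 1010 kN.
R_n = max = 1084 kN [governs: (i)]; φR_n = 812.7 kN.

φR_n ≈ 813 kN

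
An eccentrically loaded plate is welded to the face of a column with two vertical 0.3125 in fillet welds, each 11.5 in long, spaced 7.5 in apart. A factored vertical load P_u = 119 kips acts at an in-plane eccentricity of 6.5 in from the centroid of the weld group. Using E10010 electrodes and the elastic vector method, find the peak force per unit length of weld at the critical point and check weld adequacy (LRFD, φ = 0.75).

E100XX → F_EXX = 100 ksi.
Total weld length L_w = 23 in. Treat welds as unit-width lines.
Polar moment about centroid: J = 2[d³/12 + d(b/2)²] = 2[11.5³/12 + 11.5×3.75²] = 576.9 in³.
Direct shear f_v = P/L_w = 119 / 23 = 5.174 kip/in (vertical).
Torsion M = P·e = 119 × 6.5 = 773.5 kip·in.
Critical point at (x, y) = (3.75, 5.75) from centroid. f_tx = M·y/J = 7.709 kip/in; f_ty = M·x/J = 5.028 kip/in.
Resultant f_max = √[f_tx² + (f_v + f_ty)²] = √[7.709² + (5.174 + 5.028)²] = 12.79 kip/in.
Capacity per unit length: φr_n = 0.75 × 0.6 × 100 × (0.707 × 0.3125) = 9.942 kip/in.
12.79 > 9.942 → NOT adequate.

f_max ≈ 12.8 kip/in; NOT adequate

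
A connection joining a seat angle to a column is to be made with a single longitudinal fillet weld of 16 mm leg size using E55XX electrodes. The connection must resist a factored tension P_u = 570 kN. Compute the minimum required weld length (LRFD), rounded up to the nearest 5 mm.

E55XX → F_EXX = 550 MPa.
Throat t_e = 0.707 × 16 = 11.31 mm.
φr_n = 0.75 × 0.6 × 550 × 11.31 × 10⁻³ = 2.8 kN/mm.
L_req = P_u / φr_n = 570 / 2.8 = 203.6 mm total.
Round up → use L = 205 mm.

L = 205 mm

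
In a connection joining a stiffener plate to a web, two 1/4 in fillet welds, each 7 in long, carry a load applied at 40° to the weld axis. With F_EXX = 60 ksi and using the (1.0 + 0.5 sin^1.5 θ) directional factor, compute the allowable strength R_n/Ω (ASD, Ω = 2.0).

t_e = 0.707 × 0.25 = 0.1767 in; A_we = 0.1767 × 14 = 2.474 in².
Directional factor: 1.0 + 0.5 sin^1.5(40°) = 1.258.
F_nw = 0.6 × 60 × 1.258 = 45.28 ksi.
R_n/Ω = (45.28 × 2.474) / 2.0 = 56.02 kip.

R_n/Ω ≈ 56 kip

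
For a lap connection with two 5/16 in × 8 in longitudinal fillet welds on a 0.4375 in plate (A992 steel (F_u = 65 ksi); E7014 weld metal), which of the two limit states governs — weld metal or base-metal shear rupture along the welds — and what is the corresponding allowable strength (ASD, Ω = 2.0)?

E70XX → F_EXX = 70 ksi.
t_e = 0.707 × 0.3125 = 0.2209 in; L = 16 in.
Weld metal: R_n/Ω = (1/2.0) × 0.6 × 70 × 0.2209 × 16 = 74.23 kips.
Base metal (shear rupture): R_n/Ω = (1/2.0) × 0.6 × 65 × 0.4375 × 16 = 136.5 kips.
Governing: weld metal.

R_n/Ω ≈ 74.2 kips (weld metal governs)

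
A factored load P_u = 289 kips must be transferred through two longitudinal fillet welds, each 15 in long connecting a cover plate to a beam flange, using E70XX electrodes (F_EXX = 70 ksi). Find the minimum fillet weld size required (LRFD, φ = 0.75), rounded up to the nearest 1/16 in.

w = 7/16 in

Total weld length L = 30 in.
Required throat t_e = P_u / (φ × 0.6 F_EXX × L) = 289 / (0.75 × 0.6 × 70 × 30) = 0.3058 in.
Required leg w = t_e / 0.707 = 0.4326 in → use 7/16 in.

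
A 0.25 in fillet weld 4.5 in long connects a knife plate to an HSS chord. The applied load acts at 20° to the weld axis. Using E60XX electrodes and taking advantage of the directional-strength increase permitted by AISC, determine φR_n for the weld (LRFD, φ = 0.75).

φR_n ≈ 23.6 kip

E60XX → F_EXX = 60 ksi.
t_e = 0.707 × 0.25 = 0.1767 in; A_we = 0.1767 × 4.5 = 0.7954 in².
Directional factor: 1.0 + 0.5 sin^1.5(20°) = 1.1.
F_nw = 0.6 × 60 × 1.1 = 39.6 ksi.
φR_n = 0.75 × 39.6 × 0.7954 = 23.62 kip.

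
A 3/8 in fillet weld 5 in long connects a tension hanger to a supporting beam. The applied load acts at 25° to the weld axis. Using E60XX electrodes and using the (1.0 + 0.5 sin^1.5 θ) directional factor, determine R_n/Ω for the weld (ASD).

R_n/Ω ≈ 27.1 kip

E60XX → F_EXX = 60 ksi.
t_e = 0.707 × 0.375 = 0.2651 in; A_we = 0.2651 × 5 = 1.326 in².
Directional factor: 1.0 + 0.5 sin^1.5(25°) = 1.137.
F_nw = 0.6 × 60 × 1.137 = 40.95 ksi.
R_n/Ω = (40.95 × 1.326) / 2.0 = 27.14 kip.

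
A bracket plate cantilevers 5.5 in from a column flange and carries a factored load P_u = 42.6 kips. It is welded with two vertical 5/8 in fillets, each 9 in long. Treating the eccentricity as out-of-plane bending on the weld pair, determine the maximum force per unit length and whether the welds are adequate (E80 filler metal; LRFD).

f_max ≈ 8.99 kip/in; adequate

E80XX → F_EXX = 80 ksi.
L_w = 2 × 9 = 18 in; section modulus (unit throat) S = 2 × L²/6 = 27 in².
Direct shear f_v = P/L_w = 42.6/18 = 2.367 kip/in.
Moment M = P × e = 42.6 × 5.5 = 234.3 kip·in; bending f_b = M/S = 8.678 kip/in.
f_max = √(f_v² + f_b²) = √(2.367² + 8.678²) = 8.995 kip/in.
φr_n = 0.75 × 0.6 × 80 × (0.707 × 0.625) = 15.91 kip/in → adequate.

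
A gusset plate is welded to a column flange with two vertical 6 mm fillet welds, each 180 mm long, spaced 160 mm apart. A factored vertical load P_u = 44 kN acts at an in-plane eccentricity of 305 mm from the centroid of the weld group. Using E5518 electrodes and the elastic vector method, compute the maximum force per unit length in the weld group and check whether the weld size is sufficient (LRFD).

f_max ≈ 582 N/mm; adequate

E55XX → F_EXX = 550 MPa.
Total weld length L_w = 360 mm. Treat welds as unit-width lines.
Polar moment about centroid: J = 2[d³/12 + d(b/2)²] = 2[180³/12 + 180×80²] = 3276000 mm³.
Direct shear f_v = P/L_w = 44×10³ / 360 = 122.2 N/mm (vertical).
Torsion M = P·e = 44×10³ × 305 = 13420000 N·mm.
Critical point at (x, y) = (80, 90) from centroid. f_tx = M·y/J = 368.7 N/mm; f_ty = M·x/J = 327.7 N/mm.
Resultant f_max = √[f_tx² + (f_v + f_ty)²] = √[368.7² + (122.2 + 327.7)²] = 581.7 N/mm.
Capacity per unit length: φr_n = 0.75 × 0.6 × 550 × (0.707 × 6) = 1050 N/mm.
581.7 ≤ 1050 → adequate.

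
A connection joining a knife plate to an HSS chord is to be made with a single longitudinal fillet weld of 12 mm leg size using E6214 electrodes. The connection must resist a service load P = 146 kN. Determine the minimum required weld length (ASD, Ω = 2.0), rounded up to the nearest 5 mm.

E62XX → F_EXX = 620 MPa.
Throat t_e = 0.707 × 12 = 8.484 mm.
r_n/Ω = (0.6 × 620 × 8.484) / 2.0 = 1578 N/mm = 1.578 kN/mm.
L_req = P / (r_n/Ω) = 146 / 1.578 = 92.52 mm total.
Round up → use L = 95 mm.

L = 95 mm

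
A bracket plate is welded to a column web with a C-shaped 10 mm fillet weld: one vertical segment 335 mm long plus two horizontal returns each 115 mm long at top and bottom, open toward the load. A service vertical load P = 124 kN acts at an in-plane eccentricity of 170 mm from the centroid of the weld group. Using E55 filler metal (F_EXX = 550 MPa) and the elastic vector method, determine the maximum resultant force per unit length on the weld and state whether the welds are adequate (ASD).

f_max ≈ 532 N/mm; adequate

Total weld length L_w = 565 mm. Treat welds as unit-width lines.
Centroid: x̄ = 2×115×57.5 / 565 = 23.41 mm from the vertical weld.
Polar moment about centroid: J = I_x + I_y = [335³/12 + 2×115×167.5²] + [335×23.41² + 2(115³/12 + 115×34.09²)] = 10290000 mm³.
Direct shear f_v = P/L_w = 124×10³ / 565 = 219.5 N/mm (vertical).
Torsion M = P·e = 124×10³ × 170 = 21080000 N·mm.
Critical point at (x, y) = (91.59, 167.5) from centroid. f_tx = M·y/J = 343.1 N/mm; f_ty = M·x/J = 187.6 N/mm.
Resultant f_max = √[f_tx² + (f_v + f_ty)²] = √[343.1² + (219.5 + 187.6)²] = 532.4 N/mm.
Capacity per unit length: r_n/Ω = (1/2.0) × 0.6 × 550 × (0.707 × 10) = 1167 N/mm.
532.4 ≤ 1167 → adequate.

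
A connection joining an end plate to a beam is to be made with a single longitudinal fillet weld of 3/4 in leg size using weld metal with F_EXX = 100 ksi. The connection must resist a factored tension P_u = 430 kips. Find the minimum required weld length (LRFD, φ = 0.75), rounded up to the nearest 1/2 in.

Throat t_e = 0.707 × 0.75 = 0.5302 in.
φr_n = 0.75 × 0.6 × 100 × 0.5302 = 23.86 kips/in.
L_req = P_u / φr_n = 430 / 23.86 = 18.02 in total.
Round up → use L = 18.5 in.

L = 18.5 in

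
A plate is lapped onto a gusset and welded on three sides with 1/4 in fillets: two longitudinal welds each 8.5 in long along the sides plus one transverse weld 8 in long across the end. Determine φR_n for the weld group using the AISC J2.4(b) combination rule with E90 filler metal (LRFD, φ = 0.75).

φR_n ≈ 189 kip

E90XX → F_EXX = 90 ksi.
t_e = 0.707 × 0.25 = 0.1767 in.
R_nwl = 0.6 × 90 × 0.1767 × 17 = 162.3 kip (longitudinal, 2 welds).
R_nwt = 0.6 × 90 × 0.1767 × 8 = 76.36 kip (transverse, base value).
(i) R_nwl + R_nwt = 238.6 kip; (ii) 0.85 R_nwl + 1.5 R_nwt = 252.5 kip.
R_n = max = 252.5 kip [governs: (ii)]; φR_n = 189.3 kip.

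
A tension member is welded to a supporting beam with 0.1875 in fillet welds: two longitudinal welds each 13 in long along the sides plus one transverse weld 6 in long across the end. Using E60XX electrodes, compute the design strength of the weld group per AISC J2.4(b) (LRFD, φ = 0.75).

E60XX → F_EXX = 60 ksi.
t_e = 0.707 × 0.1875 = 0.1326 in.
R_nwl = 0.6 × 60 × 0.1326 × 26 = 124.1 kip (longitudinal, 2 welds).
R_nwt = 0.6 × 60 × 0.1326 × 6 = 28.63 kip (transverse, base value).
(i) R_nwl + R_nwt = 152.7 kip; (ii) 0.85 R_nwl + 1.5 R_nwt = 148.4 kip.
R_n = max = 152.7 kip [governs: (i)]; φR_n = 114.5 kip.

φR_n ≈ 115 kip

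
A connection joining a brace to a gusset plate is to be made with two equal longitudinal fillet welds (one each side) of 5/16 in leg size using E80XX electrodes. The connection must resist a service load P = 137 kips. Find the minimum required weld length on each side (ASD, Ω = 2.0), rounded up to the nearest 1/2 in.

L = 13 in on each side

E80XX → F_EXX = 80 ksi.
Throat t_e = 0.707 × 0.3125 = 0.2209 in.
r_n/Ω = (0.6 × 80 × 0.2209) / 2.0 = 5.302 kip/in.
L_req = P / (r_n/Ω) = 137 / 5.302 = 25.84 in total.
Per side: 25.84 / 2 = 12.92 in.
Round up → use L = 13 in on each side.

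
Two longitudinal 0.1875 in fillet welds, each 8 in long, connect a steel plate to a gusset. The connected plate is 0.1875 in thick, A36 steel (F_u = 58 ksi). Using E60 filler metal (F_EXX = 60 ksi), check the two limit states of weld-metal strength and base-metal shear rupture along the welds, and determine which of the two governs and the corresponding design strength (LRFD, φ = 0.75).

φR_n ≈ 57.3 kips (weld metal governs)

t_e = 0.707 × 0.1875 = 0.1326 in; L = 16 in.
Weld metal: φR_n = 0.75 × 0.6 × 60 × 0.1326 × 16 = 57.27 kips.
Base metal (shear rupture): φR_n = 0.75 × 0.6 × 58 × 0.1875 × 16 = 78.3 kips.
Governing: weld metal.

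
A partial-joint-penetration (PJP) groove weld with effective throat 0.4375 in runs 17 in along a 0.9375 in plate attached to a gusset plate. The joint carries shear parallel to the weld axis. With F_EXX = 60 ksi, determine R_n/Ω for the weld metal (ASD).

Effective throat (given) t_e = 0.4375 in.
A_we = 0.4375 × 17 = 7.438 in².
F_nw = 0.6 F_EXX = 36 ksi.
R_n/Ω = (36 × 7.438) / 2.0 = 133.9 kip.

R_n/Ω ≈ 134 kip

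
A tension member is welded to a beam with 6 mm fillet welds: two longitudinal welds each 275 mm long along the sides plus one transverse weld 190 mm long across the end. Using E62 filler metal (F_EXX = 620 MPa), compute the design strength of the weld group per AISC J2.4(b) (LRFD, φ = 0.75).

φR_n ≈ 891 kN

t_e = 0.707 × 6 = 4.242 mm.
R_nwl = 0.6 × 620 × 4.242 × 550 × 10⁻³ = 867.9 kN (longitudinal, 2 welds).
R_nwt = 0.6 × 620 × 4.242 × 190 × 10⁻³ = 299.8 kN (transverse, base value).
(i) R_nwl + R_nwt = 1168 kN; (ii) 0.85 R_nwl + 1.5 R_nwt = 1187 kN.
R_n = max = 1187 kN [governs: (ii)]; φR_n = 890.6 kN.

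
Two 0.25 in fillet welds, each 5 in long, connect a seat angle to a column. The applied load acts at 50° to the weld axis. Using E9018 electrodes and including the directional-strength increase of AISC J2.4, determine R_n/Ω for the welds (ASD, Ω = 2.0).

R_n/Ω ≈ 63.7 kips

E90XX → F_EXX = 90 ksi.
t_e = 0.707 × 0.25 = 0.1767 in; A_we = 0.1767 × 10 = 1.767 in².
Directional factor: 1.0 + 0.5 sin^1.5(50°) = 1.335.
F_nw = 0.6 × 90 × 1.335 = 72.1 ksi.
R_n/Ω = (72.1 × 1.767) / 2.0 = 63.72 kips.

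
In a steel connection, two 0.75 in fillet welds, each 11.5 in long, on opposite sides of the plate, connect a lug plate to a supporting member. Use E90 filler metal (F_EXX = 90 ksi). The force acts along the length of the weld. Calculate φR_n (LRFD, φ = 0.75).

φR_n ≈ 494 kips

Effective throat t_e = 0.707 × 0.75 = 0.5302 in.
Total length L = 23 in; A_we = 0.5302 × 23 = 12.2 in².
F_nw = 0.6 F_EXX = 0.6 × 90 = 54 ksi.
φR_n = 0.75 × 54 × 12.2 = 493.9 kips.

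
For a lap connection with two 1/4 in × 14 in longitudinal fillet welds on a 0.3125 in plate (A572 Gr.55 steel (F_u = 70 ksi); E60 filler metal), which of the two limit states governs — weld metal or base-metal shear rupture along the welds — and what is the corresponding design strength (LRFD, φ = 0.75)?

E60XX → F_EXX = 60 ksi.
t_e = 0.707 × 0.25 = 0.1767 in; L = 28 in.
Weld metal: φR_n = 0.75 × 0.6 × 60 × 0.1767 × 28 = 133.6 kips.
Base metal (shear rupture): φR_n = 0.75 × 0.6 × 70 × 0.3125 × 28 = 275.6 kips.
Governing: weld metal.

φR_n ≈ 134 kips (weld metal governs)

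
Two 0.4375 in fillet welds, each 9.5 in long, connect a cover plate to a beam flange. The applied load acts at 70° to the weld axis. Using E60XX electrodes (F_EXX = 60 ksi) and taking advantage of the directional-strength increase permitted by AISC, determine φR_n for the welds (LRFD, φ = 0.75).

t_e = 0.707 × 0.4375 = 0.3093 in; A_we = 0.3093 × 19 = 5.877 in².
Directional factor: 1.0 + 0.5 sin^1.5(70°) = 1.455.
F_nw = 0.6 × 60 × 1.455 = 52.4 ksi.
φR_n = 0.75 × 52.4 × 5.877 = 230.9 kips.

φR_n ≈ 231 kips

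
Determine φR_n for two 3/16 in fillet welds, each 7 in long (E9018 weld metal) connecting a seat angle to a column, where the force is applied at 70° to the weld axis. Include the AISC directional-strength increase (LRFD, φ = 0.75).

φR_n ≈ 109 kips

E90XX → F_EXX = 90 ksi.
t_e = 0.707 × 0.1875 = 0.1326 in; A_we = 0.1326 × 14 = 1.856 in².
Directional factor: 1.0 + 0.5 sin^1.5(70°) = 1.455.
F_nw = 0.6 × 90 × 1.455 = 78.59 ksi.
φR_n = 0.75 × 78.59 × 1.856 = 109.4 kips.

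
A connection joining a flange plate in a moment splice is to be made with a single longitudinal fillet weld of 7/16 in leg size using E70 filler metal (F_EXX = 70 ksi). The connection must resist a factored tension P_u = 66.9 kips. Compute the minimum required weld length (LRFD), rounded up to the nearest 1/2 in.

Throat t_e = 0.707 × 0.4375 = 0.3093 in.
φr_n = 0.75 × 0.6 × 70 × 0.3093 = 9.743 kips/in.
L_req = P_u / φr_n = 66.9 / 9.743 = 6.866 in total.
Round up → use L = 7 in.

L = 7 in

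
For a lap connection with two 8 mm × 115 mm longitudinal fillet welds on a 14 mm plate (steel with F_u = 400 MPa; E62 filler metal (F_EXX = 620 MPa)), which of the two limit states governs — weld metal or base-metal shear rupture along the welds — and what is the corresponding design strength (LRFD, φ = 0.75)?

φR_n ≈ 363 kN (weld metal governs)

t_e = 0.707 × 8 = 5.656 mm; L = 230 mm.
Weld metal: φR_n = 0.75 × 0.6 × 620 × 5.656 × 230 × 10⁻³ = 362.9 kN.
Base metal (shear rupture): φR_n = 0.75 × 0.6 × 400 × 14 × 230 × 10⁻³ = 579.6 kN.
Governing: weld metal.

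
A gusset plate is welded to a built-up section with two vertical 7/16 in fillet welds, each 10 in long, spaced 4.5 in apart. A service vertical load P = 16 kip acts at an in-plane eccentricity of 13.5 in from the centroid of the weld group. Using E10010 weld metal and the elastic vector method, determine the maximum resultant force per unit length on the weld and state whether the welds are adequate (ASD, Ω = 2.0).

f_max ≈ 4.8 kip/in; adequate

E100XX → F_EXX = 100 ksi.
Total weld length L_w = 20 in. Treat welds as unit-width lines.
Polar moment about centroid: J = 2[d³/12 + d(b/2)²] = 2[10³/12 + 10×2.25²] = 267.9 in³.
Direct shear f_v = P/L_w = 16 / 20 = 0.8 kip/in (vertical).
Torsion M = P·e = 16 × 13.5 = 216 kip·in.
Critical point at (x, y) = (2.25, 5) from centroid. f_tx = M·y/J = 4.031 kip/in; f_ty = M·x/J = 1.814 kip/in.
Resultant f_max = √[f_tx² + (f_v + f_ty)²] = √[4.031² + (0.8 + 1.814)²] = 4.804 kip/in.
Capacity per unit length: r_n/Ω = (1/2.0) × 0.6 × 100 × (0.707 × 0.4375) = 9.279 kip/in.
4.804 ≤ 9.279 → adequate.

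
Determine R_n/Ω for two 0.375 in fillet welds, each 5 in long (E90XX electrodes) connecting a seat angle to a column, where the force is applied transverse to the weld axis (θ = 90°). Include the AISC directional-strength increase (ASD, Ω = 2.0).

E90XX → F_EXX = 90 ksi.
t_e = 0.707 × 0.375 = 0.2651 in; A_we = 0.2651 × 10 = 2.651 in².
Directional factor: 1.0 + 0.5 sin^1.5(90°) = 1.5.
F_nw = 0.6 × 90 × 1.5 = 81 ksi.
R_n/Ω = (81 × 2.651) / 2.0 = 107.4 kip.

R_n/Ω ≈ 107 kip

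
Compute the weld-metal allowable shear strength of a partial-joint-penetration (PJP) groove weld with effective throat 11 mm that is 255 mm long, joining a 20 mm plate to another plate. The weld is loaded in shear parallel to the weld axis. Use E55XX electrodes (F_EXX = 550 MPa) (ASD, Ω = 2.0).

R_n/Ω ≈ 463 kN

Effective throat (given) t_e = 11 mm.
A_we = 11 × 255 = 2805 mm².
F_nw = 0.6 F_EXX = 330 MPa.
R_n/Ω = (330 × 2805) / 2.0 × 10⁻³ = 462.8 kN.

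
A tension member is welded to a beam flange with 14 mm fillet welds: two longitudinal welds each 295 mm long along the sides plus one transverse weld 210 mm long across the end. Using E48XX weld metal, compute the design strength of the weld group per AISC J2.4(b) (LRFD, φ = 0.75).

E48XX → F_EXX = 480 MPa.
t_e = 0.707 × 14 = 9.898 mm.
R_nwl = 0.6 × 480 × 9.898 × 590 × 10⁻³ = 1682 kN (longitudinal, 2 welds).
R_nwt = 0.6 × 480 × 9.898 × 210 × 10⁻³ = 598.6 kN (transverse, base value).
(i) R_nwl + R_nwt = 2280 kN; (ii) 0.85 R_nwl + 1.5 R_nwt = 2328 kN.
R_n = max = 2328 kN [governs: (ii)]; φR_n = 1746 kN.

φR_n ≈ 1750 kN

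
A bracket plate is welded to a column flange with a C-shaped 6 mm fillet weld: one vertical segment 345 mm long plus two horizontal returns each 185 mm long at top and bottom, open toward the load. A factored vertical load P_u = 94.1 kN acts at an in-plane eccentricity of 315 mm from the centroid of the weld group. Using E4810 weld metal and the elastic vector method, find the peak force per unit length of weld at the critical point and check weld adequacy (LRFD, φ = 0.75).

f_max ≈ 477 N/mm; adequate

E48XX → F_EXX = 480 MPa.
Total weld length L_w = 715 mm. Treat welds as unit-width lines.
Centroid: x̄ = 2×185×92.5 / 715 = 47.87 mm from the vertical weld.
Polar moment about centroid: J = I_x + I_y = [345³/12 + 2×185×172.5²] + [345×47.87² + 2(185³/12 + 185×44.63²)] = 17010000 mm³.
Direct shear f_v = P/L_w = 94.1×10³ / 715 = 131.6 N/mm (vertical).
Torsion M = P·e = 94.1×10³ × 315 = 29642000 N·mm.
Critical point at (x, y) = (137.1, 172.5) from centroid. f_tx = M·y/J = 300.5 N/mm; f_ty = M·x/J = 238.9 N/mm.
Resultant f_max = √[f_tx² + (f_v + f_ty)²] = √[300.5² + (131.6 + 238.9)²] = 477.1 N/mm.
Capacity per unit length: φr_n = 0.75 × 0.6 × 480 × (0.707 × 6) = 916.3 N/mm.
477.1 ≤ 916.3 → adequate.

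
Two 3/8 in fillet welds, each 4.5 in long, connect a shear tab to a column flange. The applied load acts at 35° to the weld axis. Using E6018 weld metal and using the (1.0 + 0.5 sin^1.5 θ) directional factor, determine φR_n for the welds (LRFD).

E60XX → F_EXX = 60 ksi.
t_e = 0.707 × 0.375 = 0.2651 in; A_we = 0.2651 × 9 = 2.386 in².
Directional factor: 1.0 + 0.5 sin^1.5(35°) = 1.217.
F_nw = 0.6 × 60 × 1.217 = 43.82 ksi.
φR_n = 0.75 × 43.82 × 2.386 = 78.42 kips.

φR_n ≈ 78.4 kips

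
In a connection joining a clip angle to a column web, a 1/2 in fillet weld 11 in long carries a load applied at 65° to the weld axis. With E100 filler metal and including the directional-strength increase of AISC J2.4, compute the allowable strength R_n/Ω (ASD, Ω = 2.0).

E100XX → F_EXX = 100 ksi.
t_e = 0.707 × 0.5 = 0.3535 in; A_we = 0.3535 × 11 = 3.888 in².
Directional factor: 1.0 + 0.5 sin^1.5(65°) = 1.431.
F_nw = 0.6 × 100 × 1.431 = 85.88 ksi.
R_n/Ω = (85.88 × 3.888) / 2.0 = 167 kips.

R_n/Ω ≈ 167 kips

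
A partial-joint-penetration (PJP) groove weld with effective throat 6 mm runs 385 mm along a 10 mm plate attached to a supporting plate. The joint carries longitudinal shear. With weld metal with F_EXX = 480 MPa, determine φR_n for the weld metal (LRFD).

Effective throat (given) t_e = 6 mm.
A_we = 6 × 385 = 2310 mm².
F_nw = 0.6 F_EXX = 288 MPa.
φR_n = 0.75 × 288 × 2310 × 10⁻³ = 499 kN.

φR_n ≈ 499 kN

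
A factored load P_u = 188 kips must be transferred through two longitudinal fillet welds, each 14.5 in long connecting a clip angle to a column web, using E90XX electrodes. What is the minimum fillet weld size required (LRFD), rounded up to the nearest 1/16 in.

w = 1/4 in

E90XX → F_EXX = 90 ksi.
Total weld length L = 29 in.
Required throat t_e = P_u / (φ × 0.6 F_EXX × L) = 188 / (0.75 × 0.6 × 90 × 29) = 0.1601 in.
Required leg w = t_e / 0.707 = 0.2264 in → use 1/4 in.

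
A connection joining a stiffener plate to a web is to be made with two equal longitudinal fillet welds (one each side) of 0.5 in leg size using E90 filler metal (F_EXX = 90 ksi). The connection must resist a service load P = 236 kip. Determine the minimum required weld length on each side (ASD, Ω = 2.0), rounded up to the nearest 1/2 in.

Throat t_e = 0.707 × 0.5 = 0.3535 in.
r_n/Ω = (0.6 × 90 × 0.3535) / 2.0 = 9.544 kip/in.
L_req = P / (r_n/Ω) = 236 / 9.544 = 24.73 in total.
Per side: 24.73 / 2 = 12.36 in.
Round up → use L = 12.5 in on each side.

L = 12.5 in on each side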